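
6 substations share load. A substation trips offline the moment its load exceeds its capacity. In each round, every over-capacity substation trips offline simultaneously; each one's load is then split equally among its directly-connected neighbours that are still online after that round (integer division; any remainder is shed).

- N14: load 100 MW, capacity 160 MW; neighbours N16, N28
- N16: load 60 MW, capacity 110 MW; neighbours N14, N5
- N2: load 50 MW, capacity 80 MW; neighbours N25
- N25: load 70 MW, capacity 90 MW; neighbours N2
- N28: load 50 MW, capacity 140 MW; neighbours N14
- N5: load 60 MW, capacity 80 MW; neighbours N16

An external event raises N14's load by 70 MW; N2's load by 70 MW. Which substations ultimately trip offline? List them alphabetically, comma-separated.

N14, N16, N2, N25, N5

Round 1 — N14 at 170 > 160; N2 at 120 > 80. N14, N2 trip offline.
  N14 sheds 170 MW to N16, N28: 85 each.
    N16: 60+85 = 145 > 110
    N28: 50+85 = 135 ≤ 140
  N2 sheds 120 MW to N25: 120 each.
    N25: 70+120 = 190 > 90
Round 2 — N16, N25 trip offline.
  N16 sheds 145 MW to N5: 145 each.
    N5: 60+145 = 205 > 80
  N25 sheds 190 MW: no online neighbours, lost.
Round 3 — N5 trips offline.
  N5 sheds 205 MW: no online neighbours, lost.
No further trips.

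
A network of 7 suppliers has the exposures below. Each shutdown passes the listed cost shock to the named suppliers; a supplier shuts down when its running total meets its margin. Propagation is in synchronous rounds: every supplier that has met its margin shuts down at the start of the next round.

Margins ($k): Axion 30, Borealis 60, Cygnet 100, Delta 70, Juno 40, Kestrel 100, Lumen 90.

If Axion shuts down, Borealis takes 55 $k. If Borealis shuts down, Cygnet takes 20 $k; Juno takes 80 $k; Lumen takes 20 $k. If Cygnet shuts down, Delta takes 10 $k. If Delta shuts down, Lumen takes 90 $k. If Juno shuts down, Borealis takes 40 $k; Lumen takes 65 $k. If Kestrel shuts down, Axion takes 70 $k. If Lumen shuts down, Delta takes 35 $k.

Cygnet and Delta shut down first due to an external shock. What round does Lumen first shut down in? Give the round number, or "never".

Round 1 — Cygnet, Delta shut down (initial).
  Lumen: +90 → 90 ≥ 90
Round 2 — Lumen shuts down.
No further shutdowns.

2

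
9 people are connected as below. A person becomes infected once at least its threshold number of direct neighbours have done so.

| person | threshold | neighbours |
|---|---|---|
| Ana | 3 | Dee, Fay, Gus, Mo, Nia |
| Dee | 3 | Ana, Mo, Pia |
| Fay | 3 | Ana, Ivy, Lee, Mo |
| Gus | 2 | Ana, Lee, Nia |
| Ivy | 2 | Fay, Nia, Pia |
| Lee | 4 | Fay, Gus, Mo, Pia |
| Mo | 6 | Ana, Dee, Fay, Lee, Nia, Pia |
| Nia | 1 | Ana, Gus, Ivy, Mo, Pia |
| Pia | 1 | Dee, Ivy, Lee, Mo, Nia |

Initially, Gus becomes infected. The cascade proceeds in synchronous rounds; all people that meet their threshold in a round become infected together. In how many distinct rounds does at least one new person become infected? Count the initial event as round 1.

Round 1 — Gus becomes infected (initial).
Round 2 — checking thresholds:
  Ana: 1 of 5 neighbours < 3, below threshold.
  Lee: 1 of 4 neighbours < 4, below threshold.
  Nia: 1 of 5 neighbours ≥ 1, becomes infected.
Round 3 — checking thresholds:
  Ana: 2 of 5 neighbours < 3, below threshold.
  Ivy: 1 of 3 neighbours < 2, below threshold.
  Lee: 1 of 4 neighbours < 4, below threshold.
  Mo: 1 of 6 neighbours < 6, below threshold.
  Pia: 1 of 5 neighbours ≥ 1, becomes infected.
Round 4 — checking thresholds:
  Ana: 2 of 5 neighbours < 3, below threshold.
  Dee: 1 of 3 neighbours < 3, below threshold.
  Ivy: 2 of 3 neighbours ≥ 2, becomes infected.
  Lee: 2 of 4 neighbours < 4, below threshold.
  Mo: 2 of 6 neighbours < 6, below threshold.
Round 5 — no new infections; cascade stops.

4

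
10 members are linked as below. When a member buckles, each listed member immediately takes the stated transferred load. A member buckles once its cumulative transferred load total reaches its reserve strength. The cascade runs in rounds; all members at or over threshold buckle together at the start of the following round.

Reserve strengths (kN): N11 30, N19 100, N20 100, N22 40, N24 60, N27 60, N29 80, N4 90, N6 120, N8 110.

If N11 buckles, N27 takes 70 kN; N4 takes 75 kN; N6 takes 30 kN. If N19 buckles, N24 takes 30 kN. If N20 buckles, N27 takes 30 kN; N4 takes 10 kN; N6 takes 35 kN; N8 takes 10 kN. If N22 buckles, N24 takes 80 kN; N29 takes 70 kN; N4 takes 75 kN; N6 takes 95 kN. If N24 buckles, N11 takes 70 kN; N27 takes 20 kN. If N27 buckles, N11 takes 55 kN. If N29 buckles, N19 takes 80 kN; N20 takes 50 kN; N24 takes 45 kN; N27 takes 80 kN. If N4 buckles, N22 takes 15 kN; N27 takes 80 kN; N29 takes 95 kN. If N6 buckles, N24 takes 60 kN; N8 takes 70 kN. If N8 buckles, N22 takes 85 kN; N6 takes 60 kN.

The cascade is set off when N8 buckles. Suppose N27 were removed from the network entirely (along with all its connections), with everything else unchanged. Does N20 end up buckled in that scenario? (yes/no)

With N27 removed:
Round 1 — N8 buckles (initial).
  N22: +85 → 85 ≥ 40
  N6: +60 → 60 < 120
Round 2 — N22 buckles.
  N24: +80 → 80 ≥ 60
  N29: +70 → 70 < 80
  N4: +75 → 75 < 90
  N6: +95 → 155 ≥ 120
Round 3 — N24, N6 buckle.
  N11: +70 → 70 ≥ 30
Round 4 — N11 buckles.
  N4: +75 → 150 ≥ 90
Round 5 — N4 buckles.
  N29: +95 → 165 ≥ 80
Round 6 — N29 buckles.
  N19: +80 → 80 < 100
  N20: +50 → 50 < 100
No further bucklings.

no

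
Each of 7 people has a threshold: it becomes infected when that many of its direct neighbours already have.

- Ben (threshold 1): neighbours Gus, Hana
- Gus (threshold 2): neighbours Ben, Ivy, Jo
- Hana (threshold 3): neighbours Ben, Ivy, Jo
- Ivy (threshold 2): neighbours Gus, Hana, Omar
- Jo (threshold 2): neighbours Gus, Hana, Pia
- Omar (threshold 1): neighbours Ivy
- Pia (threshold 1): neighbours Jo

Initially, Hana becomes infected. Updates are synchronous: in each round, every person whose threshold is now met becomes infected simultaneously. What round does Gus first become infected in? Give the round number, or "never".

never

Round 1 — Hana becomes infected (initial).
Round 2 — checking thresholds:
  Ben: 1 of 2 neighbours ≥ 1, becomes infected.
  Ivy: 1 of 3 neighbours < 2, below threshold.
  Jo: 1 of 3 neighbours < 2, below threshold.
Round 3 — no new infections; cascade stops.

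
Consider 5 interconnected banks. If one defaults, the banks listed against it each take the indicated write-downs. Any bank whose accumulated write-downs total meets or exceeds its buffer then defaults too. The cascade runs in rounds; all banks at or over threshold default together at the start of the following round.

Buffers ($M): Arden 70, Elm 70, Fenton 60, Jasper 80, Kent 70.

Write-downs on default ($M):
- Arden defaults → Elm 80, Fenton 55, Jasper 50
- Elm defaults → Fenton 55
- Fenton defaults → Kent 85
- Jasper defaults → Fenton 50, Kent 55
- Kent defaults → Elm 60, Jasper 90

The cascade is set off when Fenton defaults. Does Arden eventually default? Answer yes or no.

no

Round 1 — Fenton defaults (initial).
  Kent: +85 → 85 ≥ 70
Round 2 — Kent defaults.
  Elm: +60 → 60 < 70
  Jasper: +90 → 90 ≥ 80
Round 3 — Jasper defaults.
No further defaults.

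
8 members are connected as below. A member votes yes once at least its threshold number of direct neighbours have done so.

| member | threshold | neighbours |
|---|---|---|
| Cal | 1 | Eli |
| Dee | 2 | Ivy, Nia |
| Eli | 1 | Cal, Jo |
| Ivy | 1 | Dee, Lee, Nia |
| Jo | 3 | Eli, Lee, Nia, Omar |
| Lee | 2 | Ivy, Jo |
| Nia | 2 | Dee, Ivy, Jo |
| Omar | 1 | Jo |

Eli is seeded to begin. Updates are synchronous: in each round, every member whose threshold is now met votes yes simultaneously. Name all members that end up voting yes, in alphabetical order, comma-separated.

Cal, Eli

Round 1 — Eli votes yes (initial).
Round 2 — checking thresholds:
  Cal: 1 of 1 neighbours ≥ 1, votes yes.
  Jo: 1 of 4 neighbours < 3, not yet.
Round 3 — no new yes votes; cascade stops.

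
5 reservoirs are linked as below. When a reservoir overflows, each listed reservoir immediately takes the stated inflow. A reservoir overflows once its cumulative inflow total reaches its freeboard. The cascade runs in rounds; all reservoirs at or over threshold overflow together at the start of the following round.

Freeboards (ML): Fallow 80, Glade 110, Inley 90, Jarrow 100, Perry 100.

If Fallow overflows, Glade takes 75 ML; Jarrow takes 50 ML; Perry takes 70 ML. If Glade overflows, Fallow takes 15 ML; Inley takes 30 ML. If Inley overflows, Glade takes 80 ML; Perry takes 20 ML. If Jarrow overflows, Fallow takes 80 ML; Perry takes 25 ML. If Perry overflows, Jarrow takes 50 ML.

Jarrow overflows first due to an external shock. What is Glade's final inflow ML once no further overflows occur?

75

Round 1 — Jarrow overflows (initial).
  Fallow: +80 → 80 ≥ 80
  Perry: +25 → 25 < 100
Round 2 — Fallow overflows.
  Glade: +75 → 75 < 110
  Perry: +70 → 95 < 100
No further overflows.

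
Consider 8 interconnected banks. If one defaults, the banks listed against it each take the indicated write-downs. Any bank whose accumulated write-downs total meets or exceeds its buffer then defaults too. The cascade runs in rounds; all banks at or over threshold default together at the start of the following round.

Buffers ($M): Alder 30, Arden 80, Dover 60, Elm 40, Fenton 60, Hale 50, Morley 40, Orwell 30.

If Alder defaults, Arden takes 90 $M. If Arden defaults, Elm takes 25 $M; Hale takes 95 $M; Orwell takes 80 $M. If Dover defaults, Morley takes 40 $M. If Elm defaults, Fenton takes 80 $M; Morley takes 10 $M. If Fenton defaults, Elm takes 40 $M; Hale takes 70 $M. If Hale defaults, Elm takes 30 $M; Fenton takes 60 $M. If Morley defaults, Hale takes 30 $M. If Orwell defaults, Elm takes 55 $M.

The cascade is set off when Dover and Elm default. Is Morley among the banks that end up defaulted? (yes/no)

Round 1 — Dover, Elm default (initial).
  Fenton: +80 → 80 ≥ 60
  Morley: +40+10 → 50 ≥ 40
Round 2 — Fenton, Morley default.
  Hale: +70+30 → 100 ≥ 50
Round 3 — Hale defaults.
No further defaults.

yes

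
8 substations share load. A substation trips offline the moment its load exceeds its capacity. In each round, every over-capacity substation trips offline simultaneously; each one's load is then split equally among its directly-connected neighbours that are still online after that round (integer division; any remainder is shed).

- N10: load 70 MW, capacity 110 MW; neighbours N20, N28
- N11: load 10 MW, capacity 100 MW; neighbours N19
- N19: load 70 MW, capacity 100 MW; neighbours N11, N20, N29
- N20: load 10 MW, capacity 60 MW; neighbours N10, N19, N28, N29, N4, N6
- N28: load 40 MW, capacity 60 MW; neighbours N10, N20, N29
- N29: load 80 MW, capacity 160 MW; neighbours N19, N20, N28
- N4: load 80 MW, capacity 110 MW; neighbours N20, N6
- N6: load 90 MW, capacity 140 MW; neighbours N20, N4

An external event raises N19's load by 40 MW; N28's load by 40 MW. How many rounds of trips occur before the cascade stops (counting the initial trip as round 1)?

Round 1 — N19 at 110 > 100; N28 at 80 > 60. N19, N28 trip offline.
  N19 sheds 110 MW to N11, N20, N29: 36 each (2 lost).
    N11: 10+36 = 46 ≤ 100
    N20: 10+36 = 46 ≤ 60
    N29: 80+36 = 116 ≤ 160
  N28 sheds 80 MW to N10, N20, N29: 26 each (2 lost).
    N10: 70+26 = 96 ≤ 110
    N20: 46+26 = 72 > 60
    N29: 116+26 = 142 ≤ 160
Round 2 — N20 trips offline.
  N20 sheds 72 MW to N10, N29, N4, N6: 18 each.
    N10: 96+18 = 114 > 110
    N29: 142+18 = 160 ≤ 160
    N4: 80+18 = 98 ≤ 110
    N6: 90+18 = 108 ≤ 140
Round 3 — N10 trips offline.
  N10 sheds 114 MW: no online neighbours, lost.
No further trips.

3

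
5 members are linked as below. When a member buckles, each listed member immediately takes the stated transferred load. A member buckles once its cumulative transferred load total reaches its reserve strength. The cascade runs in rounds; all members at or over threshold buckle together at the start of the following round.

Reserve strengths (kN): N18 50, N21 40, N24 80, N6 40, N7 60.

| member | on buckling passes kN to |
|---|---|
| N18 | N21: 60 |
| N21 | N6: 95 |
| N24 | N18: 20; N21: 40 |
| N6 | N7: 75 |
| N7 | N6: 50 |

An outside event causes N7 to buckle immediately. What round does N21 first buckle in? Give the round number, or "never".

never

Round 1 — N7 buckles (initial).
  N6: +50 → 50 ≥ 40
Round 2 — N6 buckles.
No further bucklings.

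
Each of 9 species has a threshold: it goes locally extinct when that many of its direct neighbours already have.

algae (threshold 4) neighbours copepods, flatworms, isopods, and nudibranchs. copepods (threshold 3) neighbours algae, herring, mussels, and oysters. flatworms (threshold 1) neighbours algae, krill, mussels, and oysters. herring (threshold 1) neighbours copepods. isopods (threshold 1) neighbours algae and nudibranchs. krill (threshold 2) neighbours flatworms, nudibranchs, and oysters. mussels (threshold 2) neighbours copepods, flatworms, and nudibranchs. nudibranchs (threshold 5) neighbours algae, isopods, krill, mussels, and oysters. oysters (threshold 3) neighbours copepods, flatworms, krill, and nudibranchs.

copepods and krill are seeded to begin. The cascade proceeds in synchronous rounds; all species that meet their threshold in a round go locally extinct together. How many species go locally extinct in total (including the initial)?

Round 1 — copepods, krill go locally extinct (initial).
Round 2 — checking thresholds:
  algae: 1 of 4 neighbours < 4, holds.
  flatworms: 1 of 4 neighbours ≥ 1, goes locally extinct.
  herring: 1 of 1 neighbours ≥ 1, goes locally extinct.
  mussels: 1 of 3 neighbours < 2, holds.
  nudibranchs: 1 of 5 neighbours < 5, holds.
  oysters: 2 of 4 neighbours < 3, holds.
Round 3 — checking thresholds:
  algae: 2 of 4 neighbours < 4, holds.
  mussels: 2 of 3 neighbours ≥ 2, goes locally extinct.
  nudibranchs: 1 of 5 neighbours < 5, holds.
  oysters: 3 of 4 neighbours ≥ 3, goes locally extinct.
Round 4 — no new extinctions; cascade stops.

6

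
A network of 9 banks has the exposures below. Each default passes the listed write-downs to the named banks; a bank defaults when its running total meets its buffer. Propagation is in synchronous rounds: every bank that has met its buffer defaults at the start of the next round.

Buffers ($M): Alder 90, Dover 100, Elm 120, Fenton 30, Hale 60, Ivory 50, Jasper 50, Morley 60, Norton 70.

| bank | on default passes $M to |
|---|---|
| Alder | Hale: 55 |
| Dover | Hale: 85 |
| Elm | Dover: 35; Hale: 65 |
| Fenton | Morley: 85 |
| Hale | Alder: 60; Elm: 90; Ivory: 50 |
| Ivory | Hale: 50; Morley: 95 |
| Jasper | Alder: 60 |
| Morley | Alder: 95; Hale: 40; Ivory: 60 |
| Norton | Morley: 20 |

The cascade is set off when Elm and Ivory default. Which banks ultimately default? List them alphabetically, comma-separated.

Round 1 — Elm, Ivory default (initial).
  Dover: +35 → 35 < 100
  Hale: +65+50 → 115 ≥ 60
  Morley: +95 → 95 ≥ 60
Round 2 — Hale, Morley default.
  Alder: +60+95 → 155 ≥ 90
Round 3 — Alder defaults.
No further defaults.

Alder, Elm, Hale, Ivory, Morley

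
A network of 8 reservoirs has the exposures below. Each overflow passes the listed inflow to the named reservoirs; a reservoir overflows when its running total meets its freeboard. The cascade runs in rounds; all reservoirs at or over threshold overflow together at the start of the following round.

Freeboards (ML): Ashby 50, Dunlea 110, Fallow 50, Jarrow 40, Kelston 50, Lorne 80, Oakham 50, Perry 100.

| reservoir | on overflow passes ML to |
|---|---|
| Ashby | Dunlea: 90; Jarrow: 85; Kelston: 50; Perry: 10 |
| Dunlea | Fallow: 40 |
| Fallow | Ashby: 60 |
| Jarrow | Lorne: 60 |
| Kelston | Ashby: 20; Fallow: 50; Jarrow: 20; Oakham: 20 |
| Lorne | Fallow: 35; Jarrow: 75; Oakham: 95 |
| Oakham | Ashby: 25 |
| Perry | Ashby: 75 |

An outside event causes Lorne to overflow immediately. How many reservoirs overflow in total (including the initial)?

3

Round 1 — Lorne overflows (initial).
  Fallow: +35 → 35 < 50
  Jarrow: +75 → 75 ≥ 40
  Oakham: +95 → 95 ≥ 50
Round 2 — Jarrow, Oakham overflow.
  Ashby: +25 → 25 < 50
No further overflows.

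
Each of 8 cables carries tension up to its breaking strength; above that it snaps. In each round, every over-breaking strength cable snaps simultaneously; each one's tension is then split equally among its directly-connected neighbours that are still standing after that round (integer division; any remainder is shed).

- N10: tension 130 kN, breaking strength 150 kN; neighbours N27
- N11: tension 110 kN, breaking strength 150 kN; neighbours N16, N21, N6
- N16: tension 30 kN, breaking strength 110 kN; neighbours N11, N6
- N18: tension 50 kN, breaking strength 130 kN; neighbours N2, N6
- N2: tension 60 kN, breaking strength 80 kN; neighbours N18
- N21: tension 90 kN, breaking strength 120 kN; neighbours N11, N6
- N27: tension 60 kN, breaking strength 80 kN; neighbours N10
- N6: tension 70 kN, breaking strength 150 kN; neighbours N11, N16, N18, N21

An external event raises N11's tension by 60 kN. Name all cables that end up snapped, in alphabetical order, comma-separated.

Round 1 — N11 at 170 > 150. N11 snaps.
  N11 sheds 170 kN to N16, N21, N6: 56 each (2 lost).
    N16: 30+56 = 86 ≤ 110
    N21: 90+56 = 146 > 120
    N6: 70+56 = 126 ≤ 150
Round 2 — N21 snaps.
  N21 sheds 146 kN to N6: 146 each.
    N6: 126+146 = 272 > 150
Round 3 — N6 snaps.
  N6 sheds 272 kN to N16, N18: 136 each.
    N16: 86+136 = 222 > 110
    N18: 50+136 = 186 > 130
Round 4 — N16, N18 snap.
  N16 sheds 222 kN: no online neighbours, lost.
  N18 sheds 186 kN to N2: 186 each.
    N2: 60+186 = 246 > 80
Round 5 — N2 snaps.
  N2 sheds 246 kN: no online neighbours, lost.
No further breaks.

N11, N16, N18, N2, N21, N6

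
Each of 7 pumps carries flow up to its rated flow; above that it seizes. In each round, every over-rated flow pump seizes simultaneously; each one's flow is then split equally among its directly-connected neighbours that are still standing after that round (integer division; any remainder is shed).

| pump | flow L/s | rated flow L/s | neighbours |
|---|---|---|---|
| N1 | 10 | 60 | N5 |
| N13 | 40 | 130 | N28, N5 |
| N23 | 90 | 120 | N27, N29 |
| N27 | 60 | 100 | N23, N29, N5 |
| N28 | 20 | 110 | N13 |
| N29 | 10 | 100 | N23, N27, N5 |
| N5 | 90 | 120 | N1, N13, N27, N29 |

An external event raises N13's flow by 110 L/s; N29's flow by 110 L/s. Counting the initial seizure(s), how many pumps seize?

6

Round 1 — N13 at 150 > 130; N29 at 120 > 100. N13, N29 seize.
  N13 sheds 150 L/s to N28, N5: 75 each.
    N28: 20+75 = 95 ≤ 110
    N5: 90+75 = 165 > 120
  N29 sheds 120 L/s to N23, N27, N5: 40 each.
    N23: 90+40 = 130 > 120
    N27: 60+40 = 100 ≤ 100
    N5: 165+40 = 205 > 120
Round 2 — N23, N5 seize.
  N23 sheds 130 L/s to N27: 130 each.
    N27: 100+130 = 230 > 100
  N5 sheds 205 L/s to N1, N27: 102 each (1 lost).
    N1: 10+102 = 112 > 60
    N27: 230+102 = 332 > 100
Round 3 — N1, N27 seize.
  N1 sheds 112 L/s: no online neighbours, lost.
  N27 sheds 332 L/s: no online neighbours, lost.
No further seizures.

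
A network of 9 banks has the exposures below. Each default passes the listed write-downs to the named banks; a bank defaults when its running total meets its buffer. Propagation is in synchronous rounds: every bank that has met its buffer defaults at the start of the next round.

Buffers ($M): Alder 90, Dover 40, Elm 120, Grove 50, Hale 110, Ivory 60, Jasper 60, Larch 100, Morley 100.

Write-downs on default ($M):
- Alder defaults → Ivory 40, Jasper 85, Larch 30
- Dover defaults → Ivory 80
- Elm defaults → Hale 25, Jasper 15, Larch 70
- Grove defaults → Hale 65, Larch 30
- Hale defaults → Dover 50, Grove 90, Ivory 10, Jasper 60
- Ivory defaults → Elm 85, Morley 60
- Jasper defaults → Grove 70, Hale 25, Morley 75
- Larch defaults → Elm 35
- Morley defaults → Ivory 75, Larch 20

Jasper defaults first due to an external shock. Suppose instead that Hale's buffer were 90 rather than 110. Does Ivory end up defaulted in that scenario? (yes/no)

With Hale's buffer at 90:
Round 1 — Jasper defaults (initial).
  Grove: +70 → 70 ≥ 50
  Hale: +25 → 25 < 90
  Morley: +75 → 75 < 100
Round 2 — Grove defaults.
  Hale: +65 → 90 ≥ 90
  Larch: +30 → 30 < 100
Round 3 — Hale defaults.
  Dover: +50 → 50 ≥ 40
  Ivory: +10 → 10 < 60
Round 4 — Dover defaults.
  Ivory: +80 → 90 ≥ 60
Round 5 — Ivory defaults.
  Elm: +85 → 85 < 120
  Morley: +60 → 135 ≥ 100
Round 6 — Morley defaults.
  Larch: +20 → 50 < 100
No further defaults.

yes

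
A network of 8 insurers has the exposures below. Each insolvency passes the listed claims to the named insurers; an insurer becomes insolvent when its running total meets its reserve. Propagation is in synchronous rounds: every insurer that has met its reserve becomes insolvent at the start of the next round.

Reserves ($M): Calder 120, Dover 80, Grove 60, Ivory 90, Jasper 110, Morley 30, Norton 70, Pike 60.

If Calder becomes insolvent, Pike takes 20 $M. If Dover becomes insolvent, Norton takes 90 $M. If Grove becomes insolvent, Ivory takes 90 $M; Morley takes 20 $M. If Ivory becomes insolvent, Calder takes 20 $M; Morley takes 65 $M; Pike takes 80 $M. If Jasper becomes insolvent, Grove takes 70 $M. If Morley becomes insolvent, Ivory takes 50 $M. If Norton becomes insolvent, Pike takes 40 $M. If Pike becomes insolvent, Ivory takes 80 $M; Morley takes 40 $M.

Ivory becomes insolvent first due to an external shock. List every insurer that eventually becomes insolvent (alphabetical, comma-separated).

Ivory, Morley, Pike

Round 1 — Ivory becomes insolvent (initial).
  Calder: +20 → 20 < 120
  Morley: +65 → 65 ≥ 30
  Pike: +80 → 80 ≥ 60
Round 2 — Morley, Pike become insolvent.
No further insolvencies.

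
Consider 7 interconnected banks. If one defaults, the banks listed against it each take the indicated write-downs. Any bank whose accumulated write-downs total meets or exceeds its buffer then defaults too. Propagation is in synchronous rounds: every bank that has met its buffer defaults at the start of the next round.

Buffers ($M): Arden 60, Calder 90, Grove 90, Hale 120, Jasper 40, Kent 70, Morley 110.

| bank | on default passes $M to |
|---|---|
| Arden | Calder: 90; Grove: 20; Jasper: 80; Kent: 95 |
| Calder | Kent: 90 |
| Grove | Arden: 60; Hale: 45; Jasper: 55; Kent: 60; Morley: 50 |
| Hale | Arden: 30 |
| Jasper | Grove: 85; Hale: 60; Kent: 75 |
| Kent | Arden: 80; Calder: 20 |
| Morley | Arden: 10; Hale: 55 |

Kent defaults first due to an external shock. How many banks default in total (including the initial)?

Round 1 — Kent defaults (initial).
  Arden: +80 → 80 ≥ 60
  Calder: +20 → 20 < 90
Round 2 — Arden defaults.
  Calder: +90 → 110 ≥ 90
  Grove: +20 → 20 < 90
  Jasper: +80 → 80 ≥ 40
Round 3 — Calder, Jasper default.
  Grove: +85 → 105 ≥ 90
  Hale: +60 → 60 < 120
Round 4 — Grove defaults.
  Hale: +45 → 105 < 120
  Morley: +50 → 50 < 110
No further defaults.

5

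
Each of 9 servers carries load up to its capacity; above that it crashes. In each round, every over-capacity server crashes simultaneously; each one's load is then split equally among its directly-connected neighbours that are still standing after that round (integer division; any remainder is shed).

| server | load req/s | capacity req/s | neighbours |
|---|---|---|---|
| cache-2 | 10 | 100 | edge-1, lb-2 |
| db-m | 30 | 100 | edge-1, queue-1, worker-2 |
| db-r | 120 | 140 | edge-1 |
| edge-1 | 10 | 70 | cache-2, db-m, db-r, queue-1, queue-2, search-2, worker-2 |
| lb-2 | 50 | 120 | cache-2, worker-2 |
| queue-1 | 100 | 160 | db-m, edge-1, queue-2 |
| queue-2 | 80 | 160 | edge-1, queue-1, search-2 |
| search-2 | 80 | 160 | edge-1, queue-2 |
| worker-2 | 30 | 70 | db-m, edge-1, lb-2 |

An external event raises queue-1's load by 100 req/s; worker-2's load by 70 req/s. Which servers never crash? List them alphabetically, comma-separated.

Round 1 — queue-1 at 200 > 160; worker-2 at 100 > 70. queue-1, worker-2 crash.
  queue-1 sheds 200 req/s to db-m, edge-1, queue-2: 66 each (2 lost).
    db-m: 30+66 = 96 ≤ 100
    edge-1: 10+66 = 76 > 70
    queue-2: 80+66 = 146 ≤ 160
  worker-2 sheds 100 req/s to db-m, edge-1, lb-2: 33 each (1 lost).
    db-m: 96+33 = 129 > 100
    edge-1: 76+33 = 109 > 70
    lb-2: 50+33 = 83 ≤ 120
Round 2 — db-m, edge-1 crash.
  db-m sheds 129 req/s: no online neighbours, lost.
  edge-1 sheds 109 req/s to cache-2, db-r, queue-2, search-2: 27 each (1 lost).
    cache-2: 10+27 = 37 ≤ 100
    db-r: 120+27 = 147 > 140
    queue-2: 146+27 = 173 > 160
    search-2: 80+27 = 107 ≤ 160
Round 3 — db-r, queue-2 crash.
  db-r sheds 147 req/s: no online neighbours, lost.
  queue-2 sheds 173 req/s to search-2: 173 each.
    search-2: 107+173 = 280 > 160
Round 4 — search-2 crashes.
  search-2 sheds 280 req/s: no online neighbours, lost.
No further crashes.

cache-2, lb-2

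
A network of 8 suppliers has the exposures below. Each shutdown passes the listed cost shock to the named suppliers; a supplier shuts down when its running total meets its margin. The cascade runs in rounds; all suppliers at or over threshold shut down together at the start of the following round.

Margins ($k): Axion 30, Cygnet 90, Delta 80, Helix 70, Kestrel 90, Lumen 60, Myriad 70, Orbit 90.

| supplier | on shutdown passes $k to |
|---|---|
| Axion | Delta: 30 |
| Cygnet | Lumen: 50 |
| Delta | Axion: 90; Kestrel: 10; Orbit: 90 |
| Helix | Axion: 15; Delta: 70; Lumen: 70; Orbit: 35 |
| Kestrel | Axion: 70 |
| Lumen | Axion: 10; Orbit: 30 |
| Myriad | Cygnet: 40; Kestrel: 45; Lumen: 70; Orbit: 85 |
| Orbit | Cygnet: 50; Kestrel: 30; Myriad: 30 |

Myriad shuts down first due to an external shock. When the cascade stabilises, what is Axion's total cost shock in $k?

Round 1 — Myriad shuts down (initial).
  Cygnet: +40 → 40 < 90
  Kestrel: +45 → 45 < 90
  Lumen: +70 → 70 ≥ 60
  Orbit: +85 → 85 < 90
Round 2 — Lumen shuts down.
  Axion: +10 → 10 < 30
  Orbit: +30 → 115 ≥ 90
Round 3 — Orbit shuts down.
  Cygnet: +50 → 90 ≥ 90
  Kestrel: +30 → 75 < 90
Round 4 — Cygnet shuts down.
No further shutdowns.

10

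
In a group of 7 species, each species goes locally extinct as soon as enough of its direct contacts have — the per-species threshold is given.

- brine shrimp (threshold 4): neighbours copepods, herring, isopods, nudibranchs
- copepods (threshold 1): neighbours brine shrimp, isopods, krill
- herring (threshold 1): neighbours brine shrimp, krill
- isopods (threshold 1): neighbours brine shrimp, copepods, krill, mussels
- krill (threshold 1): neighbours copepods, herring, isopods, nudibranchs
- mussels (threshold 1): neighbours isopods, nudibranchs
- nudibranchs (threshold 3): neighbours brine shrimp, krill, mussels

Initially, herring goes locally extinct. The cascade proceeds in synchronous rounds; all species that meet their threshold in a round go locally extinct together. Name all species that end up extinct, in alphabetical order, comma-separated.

Round 1 — herring goes locally extinct (initial).
Round 2 — checking thresholds:
  brine shrimp: 1 of 4 neighbours < 4, not yet.
  krill: 1 of 4 neighbours ≥ 1, goes locally extinct.
Round 3 — checking thresholds:
  brine shrimp: 1 of 4 neighbours < 4, not yet.
  copepods: 1 of 3 neighbours ≥ 1, goes locally extinct.
  isopods: 1 of 4 neighbours ≥ 1, goes locally extinct.
  nudibranchs: 1 of 3 neighbours < 3, not yet.
Round 4 — checking thresholds:
  brine shrimp: 3 of 4 neighbours < 4, not yet.
  mussels: 1 of 2 neighbours ≥ 1, goes locally extinct.
  nudibranchs: 1 of 3 neighbours < 3, not yet.
Round 5 — no new extinctions; cascade stops.

copepods, herring, isopods, krill, mussels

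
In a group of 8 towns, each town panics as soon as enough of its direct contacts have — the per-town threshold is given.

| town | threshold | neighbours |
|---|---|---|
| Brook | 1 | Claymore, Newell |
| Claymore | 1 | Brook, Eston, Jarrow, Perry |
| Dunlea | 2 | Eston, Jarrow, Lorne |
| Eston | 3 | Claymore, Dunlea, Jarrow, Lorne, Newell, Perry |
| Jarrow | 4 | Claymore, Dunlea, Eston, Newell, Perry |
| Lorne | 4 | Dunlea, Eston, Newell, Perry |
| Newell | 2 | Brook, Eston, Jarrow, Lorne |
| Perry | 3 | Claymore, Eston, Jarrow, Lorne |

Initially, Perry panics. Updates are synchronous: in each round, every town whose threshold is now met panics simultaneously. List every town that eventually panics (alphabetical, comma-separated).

Brook, Claymore, Perry

Round 1 — Perry panics (initial).
Round 2 — checking thresholds:
  Claymore: 1 of 4 neighbours ≥ 1, panics.
  Eston: 1 of 6 neighbours < 3, below threshold.
  Jarrow: 1 of 5 neighbours < 4, below threshold.
  Lorne: 1 of 4 neighbours < 4, below threshold.
Round 3 — checking thresholds:
  Brook: 1 of 2 neighbours ≥ 1, panics.
  Eston: 2 of 6 neighbours < 3, below threshold.
  Jarrow: 2 of 5 neighbours < 4, below threshold.
  Lorne: 1 of 4 neighbours < 4, below threshold.
Round 4 — no new panics; cascade stops.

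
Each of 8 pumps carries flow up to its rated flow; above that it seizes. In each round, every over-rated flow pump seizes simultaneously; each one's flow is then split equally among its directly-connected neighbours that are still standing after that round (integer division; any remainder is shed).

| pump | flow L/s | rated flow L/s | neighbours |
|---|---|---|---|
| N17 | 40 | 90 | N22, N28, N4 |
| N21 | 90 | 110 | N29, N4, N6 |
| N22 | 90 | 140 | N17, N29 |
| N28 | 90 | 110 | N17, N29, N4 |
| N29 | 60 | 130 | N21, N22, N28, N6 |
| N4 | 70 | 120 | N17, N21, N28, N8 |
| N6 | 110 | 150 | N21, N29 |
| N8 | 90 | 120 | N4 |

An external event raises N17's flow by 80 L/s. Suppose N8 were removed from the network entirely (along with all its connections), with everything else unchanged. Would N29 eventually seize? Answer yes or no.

With N8 removed:
Round 1 — N17 at 120 > 90. N17 seizes.
  N17 sheds 120 L/s to N22, N28, N4: 40 each.
    N22: 90+40 = 130 ≤ 140
    N28: 90+40 = 130 > 110
    N4: 70+40 = 110 ≤ 120
Round 2 — N28 seizes.
  N28 sheds 130 L/s to N29, N4: 65 each.
    N29: 60+65 = 125 ≤ 130
    N4: 110+65 = 175 > 120
Round 3 — N4 seizes.
  N4 sheds 175 L/s to N21: 175 each.
    N21: 90+175 = 265 > 110
Round 4 — N21 seizes.
  N21 sheds 265 L/s to N29, N6: 132 each (1 lost).
    N29: 125+132 = 257 > 130
    N6: 110+132 = 242 > 150
Round 5 — N29, N6 seize.
  N29 sheds 257 L/s to N22: 257 each.
    N22: 130+257 = 387 > 140
  N6 sheds 242 L/s: no online neighbours, lost.
Round 6 — N22 seizes.
  N22 sheds 387 L/s: no online neighbours, lost.
No further seizures.

yes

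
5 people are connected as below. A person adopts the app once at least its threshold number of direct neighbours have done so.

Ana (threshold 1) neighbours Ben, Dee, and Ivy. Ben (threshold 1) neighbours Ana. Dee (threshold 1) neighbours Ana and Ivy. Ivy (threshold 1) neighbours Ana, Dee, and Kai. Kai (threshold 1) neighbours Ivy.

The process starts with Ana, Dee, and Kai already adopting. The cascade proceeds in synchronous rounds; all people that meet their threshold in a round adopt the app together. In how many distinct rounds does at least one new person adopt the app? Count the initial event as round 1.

Round 1 — Ana, Dee, Kai adopt the app (initial).
Round 2 — checking thresholds:
  Ben: 1 of 1 neighbours ≥ 1, adopts the app.
  Ivy: 3 of 3 neighbours ≥ 1, adopts the app.
Round 3 — no new adoptions; cascade stops.

2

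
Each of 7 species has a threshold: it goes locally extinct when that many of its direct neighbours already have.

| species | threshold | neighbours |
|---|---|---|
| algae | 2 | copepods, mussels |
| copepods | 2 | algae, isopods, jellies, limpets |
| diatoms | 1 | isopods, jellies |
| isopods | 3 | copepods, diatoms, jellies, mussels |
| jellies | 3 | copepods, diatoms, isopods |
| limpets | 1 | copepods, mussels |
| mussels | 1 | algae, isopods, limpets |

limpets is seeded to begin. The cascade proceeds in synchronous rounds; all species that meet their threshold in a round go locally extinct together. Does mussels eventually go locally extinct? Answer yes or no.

yes

Round 1 — limpets goes locally extinct (initial).
Round 2 — checking thresholds:
  copepods: 1 of 4 neighbours < 2, not yet.
  mussels: 1 of 3 neighbours ≥ 1, goes locally extinct.
Round 3 — no new extinctions; cascade stops.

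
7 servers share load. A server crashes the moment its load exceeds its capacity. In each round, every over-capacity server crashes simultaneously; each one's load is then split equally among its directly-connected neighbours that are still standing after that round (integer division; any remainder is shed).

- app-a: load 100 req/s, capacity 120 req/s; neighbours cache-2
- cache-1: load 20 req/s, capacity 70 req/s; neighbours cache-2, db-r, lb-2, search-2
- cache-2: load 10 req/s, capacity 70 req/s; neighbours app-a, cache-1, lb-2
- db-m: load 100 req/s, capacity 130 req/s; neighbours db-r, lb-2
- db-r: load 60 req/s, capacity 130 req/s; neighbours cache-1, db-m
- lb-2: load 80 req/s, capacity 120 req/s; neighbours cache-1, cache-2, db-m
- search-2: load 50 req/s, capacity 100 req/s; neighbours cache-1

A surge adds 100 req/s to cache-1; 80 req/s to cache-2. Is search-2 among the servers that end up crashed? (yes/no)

Round 1 — cache-1 at 120 > 70; cache-2 at 90 > 70. cache-1, cache-2 crash.
  cache-1 sheds 120 req/s to db-r, lb-2, search-2: 40 each.
    db-r: 60+40 = 100 ≤ 130
    lb-2: 80+40 = 120 ≤ 120
    search-2: 50+40 = 90 ≤ 100
  cache-2 sheds 90 req/s to app-a, lb-2: 45 each.
    app-a: 100+45 = 145 > 120
    lb-2: 120+45 = 165 > 120
Round 2 — app-a, lb-2 crash.
  app-a sheds 145 req/s: no online neighbours, lost.
  lb-2 sheds 165 req/s to db-m: 165 each.
    db-m: 100+165 = 265 > 130
Round 3 — db-m crashes.
  db-m sheds 265 req/s to db-r: 265 each.
    db-r: 100+265 = 365 > 130
Round 4 — db-r crashes.
  db-r sheds 365 req/s: no online neighbours, lost.
No further crashes.

no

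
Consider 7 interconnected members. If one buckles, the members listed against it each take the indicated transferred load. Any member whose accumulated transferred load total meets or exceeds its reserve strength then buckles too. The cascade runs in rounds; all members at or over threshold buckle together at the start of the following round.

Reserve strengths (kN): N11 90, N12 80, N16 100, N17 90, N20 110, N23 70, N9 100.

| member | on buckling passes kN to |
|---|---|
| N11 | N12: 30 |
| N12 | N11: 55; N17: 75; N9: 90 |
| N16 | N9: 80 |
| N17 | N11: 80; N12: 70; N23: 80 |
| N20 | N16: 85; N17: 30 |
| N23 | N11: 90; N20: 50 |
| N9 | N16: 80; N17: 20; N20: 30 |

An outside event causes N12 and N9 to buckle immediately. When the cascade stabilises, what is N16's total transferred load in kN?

80

Round 1 — N12, N9 buckle (initial).
  N11: +55 → 55 < 90
  N16: +80 → 80 < 100
  N17: +75+20 → 95 ≥ 90
  N20: +30 → 30 < 110
Round 2 — N17 buckles.
  N11: +80 → 135 ≥ 90
  N23: +80 → 80 ≥ 70
Round 3 — N11, N23 buckle.
  N20: +50 → 80 < 110
No further bucklings.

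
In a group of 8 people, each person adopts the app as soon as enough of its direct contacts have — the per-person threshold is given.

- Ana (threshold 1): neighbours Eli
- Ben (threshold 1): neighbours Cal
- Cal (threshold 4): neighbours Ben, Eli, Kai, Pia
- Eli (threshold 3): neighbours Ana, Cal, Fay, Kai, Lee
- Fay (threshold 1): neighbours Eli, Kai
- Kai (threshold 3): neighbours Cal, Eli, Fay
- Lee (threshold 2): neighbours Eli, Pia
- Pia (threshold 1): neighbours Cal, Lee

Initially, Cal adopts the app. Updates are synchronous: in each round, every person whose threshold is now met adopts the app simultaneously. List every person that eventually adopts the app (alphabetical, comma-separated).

Ben, Cal, Pia

Round 1 — Cal adopts the app (initial).
Round 2 — checking thresholds:
  Ben: 1 of 1 neighbours ≥ 1, adopts the app.
  Eli: 1 of 5 neighbours < 3, not yet.
  Kai: 1 of 3 neighbours < 3, not yet.
  Pia: 1 of 2 neighbours ≥ 1, adopts the app.
Round 3 — no new adoptions; cascade stops.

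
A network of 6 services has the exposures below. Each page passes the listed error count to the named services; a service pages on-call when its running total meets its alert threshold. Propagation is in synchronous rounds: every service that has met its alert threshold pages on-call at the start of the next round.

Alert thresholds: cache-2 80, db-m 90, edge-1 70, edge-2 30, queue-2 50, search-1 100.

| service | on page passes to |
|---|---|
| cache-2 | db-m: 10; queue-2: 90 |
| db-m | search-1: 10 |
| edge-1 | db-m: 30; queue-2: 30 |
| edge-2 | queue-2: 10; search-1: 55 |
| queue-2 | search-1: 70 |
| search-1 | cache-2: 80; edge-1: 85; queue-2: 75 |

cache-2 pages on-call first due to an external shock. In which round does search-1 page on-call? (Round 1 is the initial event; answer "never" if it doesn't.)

never

Round 1 — cache-2 pages on-call (initial).
  db-m: +10 → 10 < 90
  queue-2: +90 → 90 ≥ 50
Round 2 — queue-2 pages on-call.
  search-1: +70 → 70 < 100
No further pages.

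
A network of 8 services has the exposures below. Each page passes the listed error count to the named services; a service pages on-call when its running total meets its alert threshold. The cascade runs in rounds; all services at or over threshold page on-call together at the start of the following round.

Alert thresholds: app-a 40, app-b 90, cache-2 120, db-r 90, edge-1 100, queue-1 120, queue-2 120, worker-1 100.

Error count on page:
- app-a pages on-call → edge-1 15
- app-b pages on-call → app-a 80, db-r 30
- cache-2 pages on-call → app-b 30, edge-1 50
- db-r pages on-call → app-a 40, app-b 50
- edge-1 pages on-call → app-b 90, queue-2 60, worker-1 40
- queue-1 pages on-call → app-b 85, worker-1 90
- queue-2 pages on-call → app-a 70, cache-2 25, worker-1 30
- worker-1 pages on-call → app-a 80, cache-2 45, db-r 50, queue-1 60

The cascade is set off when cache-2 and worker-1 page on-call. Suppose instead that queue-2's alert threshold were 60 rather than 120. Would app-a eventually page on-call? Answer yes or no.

yes

With queue-2's alert threshold at 60:
Round 1 — cache-2, worker-1 page on-call (initial).
  app-a: +80 → 80 ≥ 40
  app-b: +30 → 30 < 90
  db-r: +50 → 50 < 90
  edge-1: +50 → 50 < 100
  queue-1: +60 → 60 < 120
Round 2 — app-a pages on-call.
  edge-1: +15 → 65 < 100
No further pages.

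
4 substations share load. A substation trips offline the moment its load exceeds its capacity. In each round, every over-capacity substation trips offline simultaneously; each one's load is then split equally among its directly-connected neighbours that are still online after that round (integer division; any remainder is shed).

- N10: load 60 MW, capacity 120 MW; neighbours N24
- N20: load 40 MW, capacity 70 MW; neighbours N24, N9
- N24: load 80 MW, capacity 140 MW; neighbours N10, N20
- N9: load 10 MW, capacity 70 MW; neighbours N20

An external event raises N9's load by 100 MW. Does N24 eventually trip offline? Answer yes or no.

yes

Round 1 — N9 at 110 > 70. N9 trips offline.
  N9 sheds 110 MW to N20: 110 each.
    N20: 40+110 = 150 > 70
Round 2 — N20 trips offline.
  N20 sheds 150 MW to N24: 150 each.
    N24: 80+150 = 230 > 140
Round 3 — N24 trips offline.
  N24 sheds 230 MW to N10: 230 each.
    N10: 60+230 = 290 > 120
Round 4 — N10 trips offline.
  N10 sheds 290 MW: no online neighbours, lost.
No further trips.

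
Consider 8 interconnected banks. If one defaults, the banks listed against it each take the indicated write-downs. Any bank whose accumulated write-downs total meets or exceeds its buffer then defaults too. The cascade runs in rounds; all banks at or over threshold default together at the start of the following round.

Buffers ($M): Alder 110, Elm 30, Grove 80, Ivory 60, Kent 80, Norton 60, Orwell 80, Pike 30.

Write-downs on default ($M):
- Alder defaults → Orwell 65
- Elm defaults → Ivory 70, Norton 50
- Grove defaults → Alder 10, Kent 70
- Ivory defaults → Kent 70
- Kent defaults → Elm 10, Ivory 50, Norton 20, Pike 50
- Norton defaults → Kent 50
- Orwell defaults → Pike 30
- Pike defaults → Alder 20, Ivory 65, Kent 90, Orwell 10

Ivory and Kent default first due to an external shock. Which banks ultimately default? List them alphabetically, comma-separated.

Ivory, Kent, Pike

Round 1 — Ivory, Kent default (initial).
  Elm: +10 → 10 < 30
  Norton: +20 → 20 < 60
  Pike: +50 → 50 ≥ 30
Round 2 — Pike defaults.
  Alder: +20 → 20 < 110
  Orwell: +10 → 10 < 80
No further defaults.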